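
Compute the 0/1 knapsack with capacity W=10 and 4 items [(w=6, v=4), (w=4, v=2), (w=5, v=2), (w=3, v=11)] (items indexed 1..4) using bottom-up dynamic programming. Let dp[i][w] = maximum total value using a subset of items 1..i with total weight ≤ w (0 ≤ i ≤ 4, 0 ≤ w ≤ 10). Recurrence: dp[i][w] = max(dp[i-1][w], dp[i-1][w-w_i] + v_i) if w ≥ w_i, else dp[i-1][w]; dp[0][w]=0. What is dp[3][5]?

2

i\w   0   1   2   3   4   5   6   7   8   9  10
  0   0   0   0   0   0   0   0   0   0   0   0
  1   0   0   0   0   0   0   4   4   4   4   4
  2   0   0   0   0   2   2   4   4   4   4   6
  3   0   0   0   0   2   2   4   4   4   4   6
  4   0   0   0  11  11  11  11  13  13  15  15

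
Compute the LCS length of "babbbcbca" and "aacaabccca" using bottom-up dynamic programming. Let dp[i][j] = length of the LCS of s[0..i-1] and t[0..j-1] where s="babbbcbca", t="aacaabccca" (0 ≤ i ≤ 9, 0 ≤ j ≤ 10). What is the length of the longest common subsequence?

5

   ''  a  a  c  a  a  b  c  c  c  a
''  0  0  0  0  0  0  0  0  0  0  0
 b  0  0  0  0  0  0  1  1  1  1  1
 a  0  1  1  1  1  1  1  1  1  1  2
 b  0  1  1  1  1  1  2  2  2  2  2
 b  0  1  1  1  1  1  2  2  2  2  2
 b  0  1  1  1  1  1  2  2  2  2  2
 c  0  1  1  2  2  2  2  3  3  3  3
 b  0  1  1  2  2  2  3  3  3  3  3
 c  0  1  1  2  2  2  3  4  4  4  4
 a  0  1  2  2  3  3  3  4  4  4  5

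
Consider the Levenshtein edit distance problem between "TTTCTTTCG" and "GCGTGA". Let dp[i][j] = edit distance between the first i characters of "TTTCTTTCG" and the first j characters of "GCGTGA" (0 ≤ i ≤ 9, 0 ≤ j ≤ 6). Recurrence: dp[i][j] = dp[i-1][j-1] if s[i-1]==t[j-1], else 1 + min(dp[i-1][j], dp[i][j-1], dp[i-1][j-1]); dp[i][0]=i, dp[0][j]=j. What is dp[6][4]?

4

   ''  G  C  G  T  G  A
''  0  1  2  3  4  5  6
 T  1  1  2  3  3  4  5
 T  2  2  2  3  3  4  5
 T  3  3  3  3  3  4  5
 C  4  4  3  4  4  4  5
 T  5  5  4  4  4  5  5
 T  6  6  5  5  4  5  6
 T  7  7  6  6  5  5  6
 C  8  8  7  7  6  6  6
 G  9  8  8  7  7  6  7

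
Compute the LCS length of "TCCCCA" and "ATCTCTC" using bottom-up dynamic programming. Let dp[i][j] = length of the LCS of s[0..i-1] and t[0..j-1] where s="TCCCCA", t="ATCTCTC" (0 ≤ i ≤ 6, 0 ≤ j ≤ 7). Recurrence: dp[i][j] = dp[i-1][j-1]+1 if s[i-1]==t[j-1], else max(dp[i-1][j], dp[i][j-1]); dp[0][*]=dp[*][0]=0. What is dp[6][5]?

3

   ''  A  T  C  T  C  T  C
''  0  0  0  0  0  0  0  0
 T  0  0  1  1  1  1  1  1
 C  0  0  1  2  2  2  2  2
 C  0  0  1  2  2  3  3  3
 C  0  0  1  2  2  3  3  4
 C  0  0  1  2  2  3  3  4
 A  0  1  1  2  2  3  3  4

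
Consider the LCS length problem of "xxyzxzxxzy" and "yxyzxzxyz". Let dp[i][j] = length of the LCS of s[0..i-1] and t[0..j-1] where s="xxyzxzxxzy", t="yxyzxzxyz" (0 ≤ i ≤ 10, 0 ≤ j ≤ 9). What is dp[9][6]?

5

   ''  y  x  y  z  x  z  x  y  z
''  0  0  0  0  0  0  0  0  0  0
 x  0  0  1  1  1  1  1  1  1  1
 x  0  0  1  1  1  2  2  2  2  2
 y  0  1  1  2  2  2  2  2  3  3
 z  0  1  1  2  3  3  3  3  3  4
 x  0  1  2  2  3  4  4  4  4  4
 z  0  1  2  2  3  4  5  5  5  5
 x  0  1  2  2  3  4  5  6  6  6
 x  0  1  2  2  3  4  5  6  6  6
 z  0  1  2  2  3  4  5  6  6  7
 y  0  1  2  3  3  4  5  6  7  7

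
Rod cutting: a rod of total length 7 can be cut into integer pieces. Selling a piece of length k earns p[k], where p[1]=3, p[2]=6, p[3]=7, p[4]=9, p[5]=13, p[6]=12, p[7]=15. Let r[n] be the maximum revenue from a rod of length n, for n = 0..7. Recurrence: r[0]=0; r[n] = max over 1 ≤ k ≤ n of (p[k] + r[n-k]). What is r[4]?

   n    0    1    2    3    4    5    6    7
r[n]    0    3    6    9   12   15   18   21

12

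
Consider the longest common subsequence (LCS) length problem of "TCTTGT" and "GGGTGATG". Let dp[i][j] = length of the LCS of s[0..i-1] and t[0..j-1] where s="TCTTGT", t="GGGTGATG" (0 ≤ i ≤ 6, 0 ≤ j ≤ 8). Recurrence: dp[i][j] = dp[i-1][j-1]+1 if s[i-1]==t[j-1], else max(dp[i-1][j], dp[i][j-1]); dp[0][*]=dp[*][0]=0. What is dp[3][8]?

   ''  G  G  G  T  G  A  T  G
''  0  0  0  0  0  0  0  0  0
 T  0  0  0  0  1  1  1  1  1
 C  0  0  0  0  1  1  1  1  1
 T  0  0  0  0  1  1  1  2  2
 T  0  0  0  0  1  1  1  2  2
 G  0  1  1  1  1  2  2  2  3
 T  0  1  1  1  2  2  2  3  3

2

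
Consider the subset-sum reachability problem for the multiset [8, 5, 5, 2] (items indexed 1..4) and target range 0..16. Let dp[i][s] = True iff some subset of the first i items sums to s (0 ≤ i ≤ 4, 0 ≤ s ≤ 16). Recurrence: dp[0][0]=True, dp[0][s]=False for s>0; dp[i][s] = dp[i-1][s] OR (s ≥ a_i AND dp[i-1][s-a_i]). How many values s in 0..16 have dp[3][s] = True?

5

i\s   0   1   2   3   4   5   6   7   8   9  10  11  12  13  14  15  16
  0   T   F   F   F   F   F   F   F   F   F   F   F   F   F   F   F   F
  1   T   F   F   F   F   F   F   F   T   F   F   F   F   F   F   F   F
  2   T   F   F   F   F   T   F   F   T   F   F   F   F   T   F   F   F
  3   T   F   F   F   F   T   F   F   T   F   T   F   F   T   F   F   F
  4   T   F   T   F   F   T   F   T   T   F   T   F   T   T   F   T   F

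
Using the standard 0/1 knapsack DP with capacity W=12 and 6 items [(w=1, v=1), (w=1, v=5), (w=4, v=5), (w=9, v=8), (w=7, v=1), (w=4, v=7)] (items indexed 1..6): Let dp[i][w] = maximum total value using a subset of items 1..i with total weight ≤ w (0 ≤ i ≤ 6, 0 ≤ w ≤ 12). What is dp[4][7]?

i\w   0   1   2   3   4   5   6   7   8   9  10  11  12
  0   0   0   0   0   0   0   0   0   0   0   0   0   0
  1   0   1   1   1   1   1   1   1   1   1   1   1   1
  2   0   5   6   6   6   6   6   6   6   6   6   6   6
  3   0   5   6   6   6  10  11  11  11  11  11  11  11
  4   0   5   6   6   6  10  11  11  11  11  13  14  14
  5   0   5   6   6   6  10  11  11  11  11  13  14  14
  6   0   5   6   6   7  12  13  13  13  17  18  18  18

11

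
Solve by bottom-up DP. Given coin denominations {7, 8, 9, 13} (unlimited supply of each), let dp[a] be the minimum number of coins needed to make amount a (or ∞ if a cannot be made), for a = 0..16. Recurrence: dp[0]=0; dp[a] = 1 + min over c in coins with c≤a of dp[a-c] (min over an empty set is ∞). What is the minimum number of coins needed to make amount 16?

 a  0  1  2  3  4  5  6  7  8  9 10 11 12 13 14 15 16
dp  0  -  -  -  -  -  -  1  1  1  -  -  -  1  2  2  2
(- denotes ∞ / unreachable)

2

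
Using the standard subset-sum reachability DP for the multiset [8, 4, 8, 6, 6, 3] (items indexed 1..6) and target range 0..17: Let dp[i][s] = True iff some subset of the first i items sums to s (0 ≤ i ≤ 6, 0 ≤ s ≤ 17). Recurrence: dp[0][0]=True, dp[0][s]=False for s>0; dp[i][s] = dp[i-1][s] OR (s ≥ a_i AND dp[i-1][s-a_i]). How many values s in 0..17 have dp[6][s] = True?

15

i\s   0   1   2   3   4   5   6   7   8   9  10  11  12  13  14  15  16  17
  0   T   F   F   F   F   F   F   F   F   F   F   F   F   F   F   F   F   F
  1   T   F   F   F   F   F   F   F   T   F   F   F   F   F   F   F   F   F
  2   T   F   F   F   T   F   F   F   T   F   F   F   T   F   F   F   F   F
  3   T   F   F   F   T   F   F   F   T   F   F   F   T   F   F   F   T   F
  4   T   F   F   F   T   F   T   F   T   F   T   F   T   F   T   F   T   F
  5   T   F   F   F   T   F   T   F   T   F   T   F   T   F   T   F   T   F
  6   T   F   F   T   T   F   T   T   T   T   T   T   T   T   T   T   T   T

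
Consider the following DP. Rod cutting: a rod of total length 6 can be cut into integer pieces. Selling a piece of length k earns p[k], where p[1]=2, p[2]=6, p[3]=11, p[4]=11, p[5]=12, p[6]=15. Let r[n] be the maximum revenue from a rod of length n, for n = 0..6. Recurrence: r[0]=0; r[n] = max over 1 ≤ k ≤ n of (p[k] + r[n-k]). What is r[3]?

11

   n    0    1    2    3    4    5    6
r[n]    0    2    6   11   13   17   22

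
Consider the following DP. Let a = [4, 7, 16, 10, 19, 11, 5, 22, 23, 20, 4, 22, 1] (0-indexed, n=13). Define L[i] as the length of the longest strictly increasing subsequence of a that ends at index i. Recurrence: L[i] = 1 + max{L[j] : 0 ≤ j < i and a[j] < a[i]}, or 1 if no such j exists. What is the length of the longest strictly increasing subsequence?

   i    0    1    2    3    4    5    6    7    8    9   10   11   12
a[i]    4    7   16   10   19   11    5   22   23   20    4   22    1
L[i]    1    2    3    3    4    4    2    5    6    5    1    6    1

6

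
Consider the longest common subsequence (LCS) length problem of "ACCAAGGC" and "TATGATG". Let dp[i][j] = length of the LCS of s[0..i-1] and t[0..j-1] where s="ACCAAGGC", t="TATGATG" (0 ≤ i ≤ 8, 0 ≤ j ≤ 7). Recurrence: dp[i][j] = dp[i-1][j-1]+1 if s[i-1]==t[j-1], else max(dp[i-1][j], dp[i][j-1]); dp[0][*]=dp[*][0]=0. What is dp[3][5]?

1

   ''  T  A  T  G  A  T  G
''  0  0  0  0  0  0  0  0
 A  0  0  1  1  1  1  1  1
 C  0  0  1  1  1  1  1  1
 C  0  0  1  1  1  1  1  1
 A  0  0  1  1  1  2  2  2
 A  0  0  1  1  1  2  2  2
 G  0  0  1  1  2  2  2  3
 G  0  0  1  1  2  2  2  3
 C  0  0  1  1  2  2  2  3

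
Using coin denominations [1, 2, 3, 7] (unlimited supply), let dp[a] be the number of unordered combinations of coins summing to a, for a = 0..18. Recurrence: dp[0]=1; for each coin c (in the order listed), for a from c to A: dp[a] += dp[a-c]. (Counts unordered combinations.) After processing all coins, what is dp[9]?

14

after  coin     0     1     2     3     4     5     6     7     8     9    10    11    12    13    14    15    16    17    18
          1     1     1     1     1     1     1     1     1     1     1     1     1     1     1     1     1     1     1     1
          2     1     1     2     2     3     3     4     4     5     5     6     6     7     7     8     8     9     9    10
          3     1     1     2     3     4     5     7     8    10    12    14    16    19    21    24    27    30    33    37
          7     1     1     2     3     4     5     7     9    11    14    17    20    24    28    33    38    44    50    57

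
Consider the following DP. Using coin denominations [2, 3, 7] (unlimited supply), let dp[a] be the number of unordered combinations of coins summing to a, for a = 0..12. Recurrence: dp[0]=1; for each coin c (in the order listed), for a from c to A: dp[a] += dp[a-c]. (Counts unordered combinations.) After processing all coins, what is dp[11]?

after  coin     0     1     2     3     4     5     6     7     8     9    10    11    12
          2     1     0     1     0     1     0     1     0     1     0     1     0     1
          3     1     0     1     1     1     1     2     1     2     2     2     2     3
          7     1     0     1     1     1     1     2     2     2     3     3     3     4

3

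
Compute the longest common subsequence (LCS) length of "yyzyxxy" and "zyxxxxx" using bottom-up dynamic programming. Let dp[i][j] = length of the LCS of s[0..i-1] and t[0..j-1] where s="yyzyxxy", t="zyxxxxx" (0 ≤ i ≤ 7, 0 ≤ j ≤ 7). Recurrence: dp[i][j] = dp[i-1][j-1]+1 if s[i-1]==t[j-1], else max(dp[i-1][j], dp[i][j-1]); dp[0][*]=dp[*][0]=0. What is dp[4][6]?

   ''  z  y  x  x  x  x  x
''  0  0  0  0  0  0  0  0
 y  0  0  1  1  1  1  1  1
 y  0  0  1  1  1  1  1  1
 z  0  1  1  1  1  1  1  1
 y  0  1  2  2  2  2  2  2
 x  0  1  2  3  3  3  3  3
 x  0  1  2  3  4  4  4  4
 y  0  1  2  3  4  4  4  4

2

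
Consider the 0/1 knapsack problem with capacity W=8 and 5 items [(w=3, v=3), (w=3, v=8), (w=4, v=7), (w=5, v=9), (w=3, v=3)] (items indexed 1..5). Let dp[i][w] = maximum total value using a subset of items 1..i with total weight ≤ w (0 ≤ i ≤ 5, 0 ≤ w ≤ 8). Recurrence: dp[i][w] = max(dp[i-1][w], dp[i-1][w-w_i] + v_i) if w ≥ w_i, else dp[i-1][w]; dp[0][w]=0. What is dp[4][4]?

8

i\w   0   1   2   3   4   5   6   7   8
  0   0   0   0   0   0   0   0   0   0
  1   0   0   0   3   3   3   3   3   3
  2   0   0   0   8   8   8  11  11  11
  3   0   0   0   8   8   8  11  15  15
  4   0   0   0   8   8   9  11  15  17
  5   0   0   0   8   8   9  11  15  17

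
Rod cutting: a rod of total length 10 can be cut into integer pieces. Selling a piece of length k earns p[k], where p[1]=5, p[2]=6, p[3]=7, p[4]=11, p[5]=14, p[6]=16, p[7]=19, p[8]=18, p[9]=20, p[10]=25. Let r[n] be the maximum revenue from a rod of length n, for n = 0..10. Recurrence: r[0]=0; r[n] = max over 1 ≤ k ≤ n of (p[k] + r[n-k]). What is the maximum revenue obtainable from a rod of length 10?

   n    0    1    2    3    4    5    6    7    8    9   10
r[n]    0    5   10   15   20   25   30   35   40   45   50

50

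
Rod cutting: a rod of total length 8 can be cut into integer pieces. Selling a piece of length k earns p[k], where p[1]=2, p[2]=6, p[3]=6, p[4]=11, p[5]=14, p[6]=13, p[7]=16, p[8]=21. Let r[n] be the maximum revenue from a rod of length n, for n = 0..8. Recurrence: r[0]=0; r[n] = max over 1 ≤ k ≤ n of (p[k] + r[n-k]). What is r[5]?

14

   n    0    1    2    3    4    5    6    7    8
r[n]    0    2    6    8   12   14   18   20   24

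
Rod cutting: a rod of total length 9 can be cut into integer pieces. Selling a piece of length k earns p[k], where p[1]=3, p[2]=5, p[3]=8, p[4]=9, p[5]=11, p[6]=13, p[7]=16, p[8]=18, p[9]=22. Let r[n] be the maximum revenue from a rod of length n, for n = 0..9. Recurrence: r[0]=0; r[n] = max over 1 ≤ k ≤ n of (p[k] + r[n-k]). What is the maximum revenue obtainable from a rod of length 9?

27

   n    0    1    2    3    4    5    6    7    8    9
r[n]    0    3    6    9   12   15   18   21   24   27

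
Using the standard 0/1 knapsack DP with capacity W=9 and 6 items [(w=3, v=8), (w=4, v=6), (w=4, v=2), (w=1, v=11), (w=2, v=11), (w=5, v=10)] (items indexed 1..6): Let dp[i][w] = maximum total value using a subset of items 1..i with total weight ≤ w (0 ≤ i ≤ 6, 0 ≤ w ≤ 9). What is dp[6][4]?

22

i\w   0   1   2   3   4   5   6   7   8   9
  0   0   0   0   0   0   0   0   0   0   0
  1   0   0   0   8   8   8   8   8   8   8
  2   0   0   0   8   8   8   8  14  14  14
  3   0   0   0   8   8   8   8  14  14  14
  4   0  11  11  11  19  19  19  19  25  25
  5   0  11  11  22  22  22  30  30  30  30
  6   0  11  11  22  22  22  30  30  32  32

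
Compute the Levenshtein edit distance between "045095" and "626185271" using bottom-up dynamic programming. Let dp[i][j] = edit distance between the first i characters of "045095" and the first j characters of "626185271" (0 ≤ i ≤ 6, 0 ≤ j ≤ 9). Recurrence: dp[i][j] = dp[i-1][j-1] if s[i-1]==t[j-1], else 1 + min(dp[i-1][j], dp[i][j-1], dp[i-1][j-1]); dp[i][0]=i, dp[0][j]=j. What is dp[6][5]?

6

   ''  6  2  6  1  8  5  2  7  1
''  0  1  2  3  4  5  6  7  8  9
 0  1  1  2  3  4  5  6  7  8  9
 4  2  2  2  3  4  5  6  7  8  9
 5  3  3  3  3  4  5  5  6  7  8
 0  4  4  4  4  4  5  6  6  7  8
 9  5  5  5  5  5  5  6  7  7  8
 5  6  6  6  6  6  6  5  6  7  8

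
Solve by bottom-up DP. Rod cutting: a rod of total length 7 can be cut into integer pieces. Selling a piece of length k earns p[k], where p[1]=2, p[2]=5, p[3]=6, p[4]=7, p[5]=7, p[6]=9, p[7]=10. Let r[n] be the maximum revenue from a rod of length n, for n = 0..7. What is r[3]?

7

   n    0    1    2    3    4    5    6    7
r[n]    0    2    5    7   10   12   15   17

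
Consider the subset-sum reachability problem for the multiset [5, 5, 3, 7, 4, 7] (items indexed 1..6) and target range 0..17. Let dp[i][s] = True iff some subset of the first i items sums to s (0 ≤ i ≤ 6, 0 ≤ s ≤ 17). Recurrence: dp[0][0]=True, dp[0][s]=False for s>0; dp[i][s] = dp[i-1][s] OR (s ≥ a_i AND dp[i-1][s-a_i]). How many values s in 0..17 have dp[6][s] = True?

i\s   0   1   2   3   4   5   6   7   8   9  10  11  12  13  14  15  16  17
  0   T   F   F   F   F   F   F   F   F   F   F   F   F   F   F   F   F   F
  1   T   F   F   F   F   T   F   F   F   F   F   F   F   F   F   F   F   F
  2   T   F   F   F   F   T   F   F   F   F   T   F   F   F   F   F   F   F
  3   T   F   F   T   F   T   F   F   T   F   T   F   F   T   F   F   F   F
  4   T   F   F   T   F   T   F   T   T   F   T   F   T   T   F   T   F   T
  5   T   F   F   T   T   T   F   T   T   T   T   T   T   T   T   T   T   T
  6   T   F   F   T   T   T   F   T   T   T   T   T   T   T   T   T   T   T

15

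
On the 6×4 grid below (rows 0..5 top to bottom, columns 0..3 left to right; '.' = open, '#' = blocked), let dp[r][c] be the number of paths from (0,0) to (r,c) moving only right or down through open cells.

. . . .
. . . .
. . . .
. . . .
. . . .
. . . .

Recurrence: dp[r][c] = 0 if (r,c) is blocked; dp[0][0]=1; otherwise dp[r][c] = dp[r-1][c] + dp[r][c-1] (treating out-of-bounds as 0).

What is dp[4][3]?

r\c   0   1   2   3
  0   1   1   1   1
  1   1   2   3   4
  2   1   3   6  10
  3   1   4  10  20
  4   1   5  15  35
  5   1   6  21  56

35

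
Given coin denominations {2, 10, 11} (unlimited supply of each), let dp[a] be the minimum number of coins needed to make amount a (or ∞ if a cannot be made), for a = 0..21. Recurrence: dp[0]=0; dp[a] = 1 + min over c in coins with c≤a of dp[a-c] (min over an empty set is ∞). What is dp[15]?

3

 a  0  1  2  3  4  5  6  7  8  9 10 11 12 13 14 15 16 17 18 19 20 21
dp  0  -  1  -  2  -  3  -  4  -  1  1  2  2  3  3  4  4  5  5  2  2
(- denotes ∞ / unreachable)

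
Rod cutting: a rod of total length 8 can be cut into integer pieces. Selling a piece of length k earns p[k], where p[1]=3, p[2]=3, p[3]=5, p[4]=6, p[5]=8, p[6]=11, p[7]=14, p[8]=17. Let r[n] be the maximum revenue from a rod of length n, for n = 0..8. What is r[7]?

21

   n    0    1    2    3    4    5    6    7    8
r[n]    0    3    6    9   12   15   18   21   24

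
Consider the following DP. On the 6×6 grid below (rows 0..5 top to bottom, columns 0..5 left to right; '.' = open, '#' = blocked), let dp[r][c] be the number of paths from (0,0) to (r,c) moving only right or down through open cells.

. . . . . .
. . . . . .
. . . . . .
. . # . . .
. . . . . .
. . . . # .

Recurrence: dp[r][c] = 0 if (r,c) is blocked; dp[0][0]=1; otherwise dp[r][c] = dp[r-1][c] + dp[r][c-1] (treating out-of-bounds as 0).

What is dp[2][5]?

r\c   0   1   2   3   4   5
  0   1   1   1   1   1   1
  1   1   2   3   4   5   6
  2   1   3   6  10  15  21
  3   1   4   0  10  25  46
  4   1   5   5  15  40  86
  5   1   6  11  26   0  86

21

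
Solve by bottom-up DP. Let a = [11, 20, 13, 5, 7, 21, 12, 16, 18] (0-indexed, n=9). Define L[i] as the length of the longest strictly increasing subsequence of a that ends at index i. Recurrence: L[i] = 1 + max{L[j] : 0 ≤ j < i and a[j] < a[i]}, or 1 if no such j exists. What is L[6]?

3

   i    0    1    2    3    4    5    6    7    8
a[i]   11   20   13    5    7   21   12   16   18
L[i]    1    2    2    1    2    3    3    4    5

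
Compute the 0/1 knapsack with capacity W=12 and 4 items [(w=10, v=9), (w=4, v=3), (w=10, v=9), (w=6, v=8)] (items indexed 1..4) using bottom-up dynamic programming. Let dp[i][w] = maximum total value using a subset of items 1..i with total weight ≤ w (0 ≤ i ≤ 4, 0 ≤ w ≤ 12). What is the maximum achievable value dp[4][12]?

11

i\w   0   1   2   3   4   5   6   7   8   9  10  11  12
  0   0   0   0   0   0   0   0   0   0   0   0   0   0
  1   0   0   0   0   0   0   0   0   0   0   9   9   9
  2   0   0   0   0   3   3   3   3   3   3   9   9   9
  3   0   0   0   0   3   3   3   3   3   3   9   9   9
  4   0   0   0   0   3   3   8   8   8   8  11  11  11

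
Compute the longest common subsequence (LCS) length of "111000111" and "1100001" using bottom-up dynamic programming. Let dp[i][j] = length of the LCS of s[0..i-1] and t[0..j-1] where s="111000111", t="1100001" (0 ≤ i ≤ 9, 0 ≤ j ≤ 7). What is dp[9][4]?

   ''  1  1  0  0  0  0  1
''  0  0  0  0  0  0  0  0
 1  0  1  1  1  1  1  1  1
 1  0  1  2  2  2  2  2  2
 1  0  1  2  2  2  2  2  3
 0  0  1  2  3  3  3  3  3
 0  0  1  2  3  4  4  4  4
 0  0  1  2  3  4  5  5  5
 1  0  1  2  3  4  5  5  6
 1  0  1  2  3  4  5  5  6
 1  0  1  2  3  4  5  5  6

4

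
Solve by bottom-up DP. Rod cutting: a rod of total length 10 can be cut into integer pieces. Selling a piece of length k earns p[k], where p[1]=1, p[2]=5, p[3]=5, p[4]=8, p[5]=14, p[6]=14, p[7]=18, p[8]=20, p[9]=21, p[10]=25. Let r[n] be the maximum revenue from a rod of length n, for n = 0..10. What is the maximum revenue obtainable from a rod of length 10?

   n    0    1    2    3    4    5    6    7    8    9   10
r[n]    0    1    5    6   10   14   15   19   20   24   28

28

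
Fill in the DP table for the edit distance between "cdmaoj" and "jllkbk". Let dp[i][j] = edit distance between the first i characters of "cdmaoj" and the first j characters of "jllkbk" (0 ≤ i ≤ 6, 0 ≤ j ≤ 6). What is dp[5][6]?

   ''  j  l  l  k  b  k
''  0  1  2  3  4  5  6
 c  1  1  2  3  4  5  6
 d  2  2  2  3  4  5  6
 m  3  3  3  3  4  5  6
 a  4  4  4  4  4  5  6
 o  5  5  5  5  5  5  6
 j  6  5  6  6  6  6  6

6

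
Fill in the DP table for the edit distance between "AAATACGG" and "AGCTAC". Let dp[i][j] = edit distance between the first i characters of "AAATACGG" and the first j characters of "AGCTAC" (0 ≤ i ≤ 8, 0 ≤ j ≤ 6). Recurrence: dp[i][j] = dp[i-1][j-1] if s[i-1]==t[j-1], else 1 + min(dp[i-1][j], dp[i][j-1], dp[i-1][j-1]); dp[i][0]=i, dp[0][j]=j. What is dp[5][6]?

3

   ''  A  G  C  T  A  C
''  0  1  2  3  4  5  6
 A  1  0  1  2  3  4  5
 A  2  1  1  2  3  3  4
 A  3  2  2  2  3  3  4
 T  4  3  3  3  2  3  4
 A  5  4  4  4  3  2  3
 C  6  5  5  4  4  3  2
 G  7  6  5  5  5  4  3
 G  8  7  6  6  6  5  4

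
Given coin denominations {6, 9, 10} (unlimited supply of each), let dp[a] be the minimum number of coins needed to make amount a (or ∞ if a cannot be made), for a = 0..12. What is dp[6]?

 a  0  1  2  3  4  5  6  7  8  9 10 11 12
dp  0  -  -  -  -  -  1  -  -  1  1  -  2
(- denotes ∞ / unreachable)

1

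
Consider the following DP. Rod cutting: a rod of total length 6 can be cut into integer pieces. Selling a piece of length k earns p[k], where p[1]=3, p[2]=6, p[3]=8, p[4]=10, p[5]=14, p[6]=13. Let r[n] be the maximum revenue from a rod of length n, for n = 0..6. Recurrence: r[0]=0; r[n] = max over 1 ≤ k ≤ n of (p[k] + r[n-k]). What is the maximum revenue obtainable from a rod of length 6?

   n    0    1    2    3    4    5    6
r[n]    0    3    6    9   12   15   18

18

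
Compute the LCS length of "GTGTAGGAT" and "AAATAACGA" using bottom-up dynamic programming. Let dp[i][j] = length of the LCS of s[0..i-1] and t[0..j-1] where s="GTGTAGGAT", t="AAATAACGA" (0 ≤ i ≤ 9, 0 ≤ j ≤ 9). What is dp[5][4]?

1

   ''  A  A  A  T  A  A  C  G  A
''  0  0  0  0  0  0  0  0  0  0
 G  0  0  0  0  0  0  0  0  1  1
 T  0  0  0  0  1  1  1  1  1  1
 G  0  0  0  0  1  1  1  1  2  2
 T  0  0  0  0  1  1  1  1  2  2
 A  0  1  1  1  1  2  2  2  2  3
 G  0  1  1  1  1  2  2  2  3  3
 G  0  1  1  1  1  2  2  2  3  3
 A  0  1  2  2  2  2  3  3  3  4
 T  0  1  2  2  3  3  3  3  3  4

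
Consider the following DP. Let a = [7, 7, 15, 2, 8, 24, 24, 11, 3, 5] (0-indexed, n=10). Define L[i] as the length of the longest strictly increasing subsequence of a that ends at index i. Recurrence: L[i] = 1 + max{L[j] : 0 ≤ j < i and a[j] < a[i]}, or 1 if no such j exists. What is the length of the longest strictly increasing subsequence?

3

   i    0    1    2    3    4    5    6    7    8    9
a[i]    7    7   15    2    8   24   24   11    3    5
L[i]    1    1    2    1    2    3    3    3    2    3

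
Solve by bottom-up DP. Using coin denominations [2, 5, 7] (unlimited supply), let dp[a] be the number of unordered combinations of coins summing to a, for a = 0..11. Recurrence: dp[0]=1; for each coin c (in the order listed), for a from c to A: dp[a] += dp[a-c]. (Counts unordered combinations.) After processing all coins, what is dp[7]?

after  coin     0     1     2     3     4     5     6     7     8     9    10    11
          2     1     0     1     0     1     0     1     0     1     0     1     0
          5     1     0     1     0     1     1     1     1     1     1     2     1
          7     1     0     1     0     1     1     1     2     1     2     2     2

2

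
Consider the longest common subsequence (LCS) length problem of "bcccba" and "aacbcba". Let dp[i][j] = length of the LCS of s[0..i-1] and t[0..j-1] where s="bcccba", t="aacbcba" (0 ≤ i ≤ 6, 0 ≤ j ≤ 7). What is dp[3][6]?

2

   ''  a  a  c  b  c  b  a
''  0  0  0  0  0  0  0  0
 b  0  0  0  0  1  1  1  1
 c  0  0  0  1  1  2  2  2
 c  0  0  0  1  1  2  2  2
 c  0  0  0  1  1  2  2  2
 b  0  0  0  1  2  2  3  3
 a  0  1  1  1  2  2  3  4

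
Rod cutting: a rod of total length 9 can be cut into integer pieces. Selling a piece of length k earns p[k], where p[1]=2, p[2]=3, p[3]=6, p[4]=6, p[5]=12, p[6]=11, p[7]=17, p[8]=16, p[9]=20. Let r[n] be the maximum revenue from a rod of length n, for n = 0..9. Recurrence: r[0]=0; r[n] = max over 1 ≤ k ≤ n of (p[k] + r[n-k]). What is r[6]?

   n    0    1    2    3    4    5    6    7    8    9
r[n]    0    2    4    6    8   12   14   17   19   21

14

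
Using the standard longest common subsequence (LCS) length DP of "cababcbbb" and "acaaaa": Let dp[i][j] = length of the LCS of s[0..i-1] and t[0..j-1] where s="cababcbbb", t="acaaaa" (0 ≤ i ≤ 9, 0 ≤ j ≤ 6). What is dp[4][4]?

   ''  a  c  a  a  a  a
''  0  0  0  0  0  0  0
 c  0  0  1  1  1  1  1
 a  0  1  1  2  2  2  2
 b  0  1  1  2  2  2  2
 a  0  1  1  2  3  3  3
 b  0  1  1  2  3  3  3
 c  0  1  2  2  3  3  3
 b  0  1  2  2  3  3  3
 b  0  1  2  2  3  3  3
 b  0  1  2  2  3  3  3

3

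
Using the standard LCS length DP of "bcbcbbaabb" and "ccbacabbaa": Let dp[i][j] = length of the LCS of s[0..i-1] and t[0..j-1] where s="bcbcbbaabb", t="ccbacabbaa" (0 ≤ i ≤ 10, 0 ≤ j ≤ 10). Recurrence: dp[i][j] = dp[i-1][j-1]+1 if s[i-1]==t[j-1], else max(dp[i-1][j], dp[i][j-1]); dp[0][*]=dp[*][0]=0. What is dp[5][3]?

   ''  c  c  b  a  c  a  b  b  a  a
''  0  0  0  0  0  0  0  0  0  0  0
 b  0  0  0  1  1  1  1  1  1  1  1
 c  0  1  1  1  1  2  2  2  2  2  2
 b  0  1  1  2  2  2  2  3  3  3  3
 c  0  1  2  2  2  3  3  3  3  3  3
 b  0  1  2  3  3  3  3  4  4  4  4
 b  0  1  2  3  3  3  3  4  5  5  5
 a  0  1  2  3  4  4  4  4  5  6  6
 a  0  1  2  3  4  4  5  5  5  6  7
 b  0  1  2  3  4  4  5  6  6  6  7
 b  0  1  2  3  4  4  5  6  7  7  7

3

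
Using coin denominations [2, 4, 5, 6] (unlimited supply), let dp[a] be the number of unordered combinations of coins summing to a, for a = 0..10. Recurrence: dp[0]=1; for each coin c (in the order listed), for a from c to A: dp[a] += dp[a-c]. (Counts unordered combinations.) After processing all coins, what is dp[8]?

after  coin     0     1     2     3     4     5     6     7     8     9    10
          2     1     0     1     0     1     0     1     0     1     0     1
          4     1     0     1     0     2     0     2     0     3     0     3
          5     1     0     1     0     2     1     2     1     3     2     4
          6     1     0     1     0     2     1     3     1     4     2     6

4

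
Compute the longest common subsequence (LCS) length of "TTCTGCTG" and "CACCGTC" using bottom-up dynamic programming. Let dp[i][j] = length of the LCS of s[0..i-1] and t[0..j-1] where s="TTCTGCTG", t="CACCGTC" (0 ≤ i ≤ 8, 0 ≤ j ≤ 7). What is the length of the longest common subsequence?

3

   ''  C  A  C  C  G  T  C
''  0  0  0  0  0  0  0  0
 T  0  0  0  0  0  0  1  1
 T  0  0  0  0  0  0  1  1
 C  0  1  1  1  1  1  1  2
 T  0  1  1  1  1  1  2  2
 G  0  1  1  1  1  2  2  2
 C  0  1  1  2  2  2  2  3
 T  0  1  1  2  2  2  3  3
 G  0  1  1  2  2  3  3  3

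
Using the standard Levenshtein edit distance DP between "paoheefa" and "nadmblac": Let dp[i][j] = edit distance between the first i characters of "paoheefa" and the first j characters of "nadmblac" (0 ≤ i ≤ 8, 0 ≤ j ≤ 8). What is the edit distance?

7

   ''  n  a  d  m  b  l  a  c
''  0  1  2  3  4  5  6  7  8
 p  1  1  2  3  4  5  6  7  8
 a  2  2  1  2  3  4  5  6  7
 o  3  3  2  2  3  4  5  6  7
 h  4  4  3  3  3  4  5  6  7
 e  5  5  4  4  4  4  5  6  7
 e  6  6  5  5  5  5  5  6  7
 f  7  7  6  6  6  6  6  6  7
 a  8  8  7  7  7  7  7  6  7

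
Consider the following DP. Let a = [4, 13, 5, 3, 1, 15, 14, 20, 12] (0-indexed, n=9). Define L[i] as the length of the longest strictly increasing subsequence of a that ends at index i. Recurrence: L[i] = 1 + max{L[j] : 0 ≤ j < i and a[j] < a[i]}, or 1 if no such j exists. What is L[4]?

1

   i    0    1    2    3    4    5    6    7    8
a[i]    4   13    5    3    1   15   14   20   12
L[i]    1    2    2    1    1    3    3    4    3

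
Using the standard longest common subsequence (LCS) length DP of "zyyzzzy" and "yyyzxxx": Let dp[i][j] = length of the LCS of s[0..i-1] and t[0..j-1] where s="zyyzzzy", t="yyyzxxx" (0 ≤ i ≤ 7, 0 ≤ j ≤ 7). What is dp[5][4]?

   ''  y  y  y  z  x  x  x
''  0  0  0  0  0  0  0  0
 z  0  0  0  0  1  1  1  1
 y  0  1  1  1  1  1  1  1
 y  0  1  2  2  2  2  2  2
 z  0  1  2  2  3  3  3  3
 z  0  1  2  2  3  3  3  3
 z  0  1  2  2  3  3  3  3
 y  0  1  2  3  3  3  3  3

3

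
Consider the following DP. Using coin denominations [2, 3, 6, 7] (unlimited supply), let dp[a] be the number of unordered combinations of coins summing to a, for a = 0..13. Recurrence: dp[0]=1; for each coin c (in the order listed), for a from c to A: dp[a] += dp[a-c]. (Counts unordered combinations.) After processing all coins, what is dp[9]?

after  coin     0     1     2     3     4     5     6     7     8     9    10    11    12    13
          2     1     0     1     0     1     0     1     0     1     0     1     0     1     0
          3     1     0     1     1     1     1     2     1     2     2     2     2     3     2
          6     1     0     1     1     1     1     3     1     3     3     3     3     6     3
          7     1     0     1     1     1     1     3     2     3     4     4     4     7     6

4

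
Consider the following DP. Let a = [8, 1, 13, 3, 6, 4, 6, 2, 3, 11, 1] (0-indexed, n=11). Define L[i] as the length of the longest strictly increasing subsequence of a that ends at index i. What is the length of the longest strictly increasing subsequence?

5

   i    0    1    2    3    4    5    6    7    8    9   10
a[i]    8    1   13    3    6    4    6    2    3   11    1
L[i]    1    1    2    2    3    3    4    2    3    5    1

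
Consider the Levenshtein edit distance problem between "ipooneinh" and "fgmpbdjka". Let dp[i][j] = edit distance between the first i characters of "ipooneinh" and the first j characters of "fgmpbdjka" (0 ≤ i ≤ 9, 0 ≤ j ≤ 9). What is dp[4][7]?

   ''  f  g  m  p  b  d  j  k  a
''  0  1  2  3  4  5  6  7  8  9
 i  1  1  2  3  4  5  6  7  8  9
 p  2  2  2  3  3  4  5  6  7  8
 o  3  3  3  3  4  4  5  6  7  8
 o  4  4  4  4  4  5  5  6  7  8
 n  5  5  5  5  5  5  6  6  7  8
 e  6  6  6  6  6  6  6  7  7  8
 i  7  7  7  7  7  7  7  7  8  8
 n  8  8  8  8  8  8  8  8  8  9
 h  9  9  9  9  9  9  9  9  9  9

6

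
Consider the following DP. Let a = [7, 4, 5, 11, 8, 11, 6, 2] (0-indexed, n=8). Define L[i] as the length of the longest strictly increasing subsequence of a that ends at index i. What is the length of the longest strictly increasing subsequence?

4

   i    0    1    2    3    4    5    6    7
a[i]    7    4    5   11    8   11    6    2
L[i]    1    1    2    3    3    4    3    1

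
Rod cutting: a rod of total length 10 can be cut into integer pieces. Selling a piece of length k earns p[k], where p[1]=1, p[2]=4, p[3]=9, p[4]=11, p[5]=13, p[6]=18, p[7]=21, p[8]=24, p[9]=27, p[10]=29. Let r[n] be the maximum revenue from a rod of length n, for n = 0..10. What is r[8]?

   n    0    1    2    3    4    5    6    7    8    9   10
r[n]    0    1    4    9   11   13   18   21   24   27   30

24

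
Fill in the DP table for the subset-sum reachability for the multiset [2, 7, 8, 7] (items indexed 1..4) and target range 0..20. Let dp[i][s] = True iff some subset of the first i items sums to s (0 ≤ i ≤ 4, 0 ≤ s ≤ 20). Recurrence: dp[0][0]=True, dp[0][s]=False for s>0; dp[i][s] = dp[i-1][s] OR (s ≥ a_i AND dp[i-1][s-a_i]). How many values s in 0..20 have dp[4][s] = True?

i\s   0   1   2   3   4   5   6   7   8   9  10  11  12  13  14  15  16  17  18  19  20
  0   T   F   F   F   F   F   F   F   F   F   F   F   F   F   F   F   F   F   F   F   F
  1   T   F   T   F   F   F   F   F   F   F   F   F   F   F   F   F   F   F   F   F   F
  2   T   F   T   F   F   F   F   T   F   T   F   F   F   F   F   F   F   F   F   F   F
  3   T   F   T   F   F   F   F   T   T   T   T   F   F   F   F   T   F   T   F   F   F
  4   T   F   T   F   F   F   F   T   T   T   T   F   F   F   T   T   T   T   F   F   F

10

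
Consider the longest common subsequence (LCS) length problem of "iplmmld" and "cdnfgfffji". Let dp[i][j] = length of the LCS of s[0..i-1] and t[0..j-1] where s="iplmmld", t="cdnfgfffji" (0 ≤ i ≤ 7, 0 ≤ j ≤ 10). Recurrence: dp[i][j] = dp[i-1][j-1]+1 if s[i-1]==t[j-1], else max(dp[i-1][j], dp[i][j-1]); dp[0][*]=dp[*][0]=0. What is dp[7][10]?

1

   ''  c  d  n  f  g  f  f  f  j  i
''  0  0  0  0  0  0  0  0  0  0  0
 i  0  0  0  0  0  0  0  0  0  0  1
 p  0  0  0  0  0  0  0  0  0  0  1
 l  0  0  0  0  0  0  0  0  0  0  1
 m  0  0  0  0  0  0  0  0  0  0  1
 m  0  0  0  0  0  0  0  0  0  0  1
 l  0  0  0  0  0  0  0  0  0  0  1
 d  0  0  1  1  1  1  1  1  1  1  1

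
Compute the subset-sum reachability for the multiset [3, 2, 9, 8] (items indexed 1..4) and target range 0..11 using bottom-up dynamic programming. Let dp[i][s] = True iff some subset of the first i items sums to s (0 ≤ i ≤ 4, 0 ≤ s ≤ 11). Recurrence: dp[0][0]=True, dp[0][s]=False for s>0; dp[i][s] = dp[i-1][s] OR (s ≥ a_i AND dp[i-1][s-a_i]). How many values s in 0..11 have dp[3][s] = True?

6

i\s   0   1   2   3   4   5   6   7   8   9  10  11
  0   T   F   F   F   F   F   F   F   F   F   F   F
  1   T   F   F   T   F   F   F   F   F   F   F   F
  2   T   F   T   T   F   T   F   F   F   F   F   F
  3   T   F   T   T   F   T   F   F   F   T   F   T
  4   T   F   T   T   F   T   F   F   T   T   T   T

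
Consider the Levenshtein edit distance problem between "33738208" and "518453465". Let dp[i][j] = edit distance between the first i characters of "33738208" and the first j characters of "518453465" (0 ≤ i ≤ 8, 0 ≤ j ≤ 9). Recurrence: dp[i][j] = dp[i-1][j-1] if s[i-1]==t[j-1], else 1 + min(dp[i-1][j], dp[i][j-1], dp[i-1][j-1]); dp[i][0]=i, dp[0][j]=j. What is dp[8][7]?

8

   ''  5  1  8  4  5  3  4  6  5
''  0  1  2  3  4  5  6  7  8  9
 3  1  1  2  3  4  5  5  6  7  8
 3  2  2  2  3  4  5  5  6  7  8
 7  3  3  3  3  4  5  6  6  7  8
 3  4  4  4  4  4  5  5  6  7  8
 8  5  5  5  4  5  5  6  6  7  8
 2  6  6  6  5  5  6  6  7  7  8
 0  7  7  7  6  6  6  7  7  8  8
 8  8  8  8  7  7  7  7  8  8  9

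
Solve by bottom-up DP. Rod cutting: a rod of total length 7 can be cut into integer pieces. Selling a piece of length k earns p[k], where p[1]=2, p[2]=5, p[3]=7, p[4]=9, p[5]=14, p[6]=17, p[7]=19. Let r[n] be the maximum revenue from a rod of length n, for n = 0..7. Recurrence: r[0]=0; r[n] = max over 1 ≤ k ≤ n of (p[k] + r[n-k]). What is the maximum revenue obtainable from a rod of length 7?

19

   n    0    1    2    3    4    5    6    7
r[n]    0    2    5    7   10   14   17   19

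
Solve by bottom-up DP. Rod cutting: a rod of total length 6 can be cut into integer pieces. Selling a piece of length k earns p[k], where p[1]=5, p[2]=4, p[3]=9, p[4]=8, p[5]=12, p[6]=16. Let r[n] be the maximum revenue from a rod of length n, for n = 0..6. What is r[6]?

   n    0    1    2    3    4    5    6
r[n]    0    5   10   15   20   25   30

30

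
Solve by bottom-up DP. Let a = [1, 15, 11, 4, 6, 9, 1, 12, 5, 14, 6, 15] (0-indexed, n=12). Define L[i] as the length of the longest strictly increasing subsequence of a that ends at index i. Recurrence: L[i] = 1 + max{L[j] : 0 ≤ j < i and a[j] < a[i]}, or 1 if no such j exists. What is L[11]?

   i    0    1    2    3    4    5    6    7    8    9   10   11
a[i]    1   15   11    4    6    9    1   12    5   14    6   15
L[i]    1    2    2    2    3    4    1    5    3    6    4    7

7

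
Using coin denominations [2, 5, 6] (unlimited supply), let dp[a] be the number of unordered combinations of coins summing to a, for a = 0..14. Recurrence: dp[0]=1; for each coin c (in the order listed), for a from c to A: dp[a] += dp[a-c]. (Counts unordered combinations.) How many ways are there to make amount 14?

4

after  coin     0     1     2     3     4     5     6     7     8     9    10    11    12    13    14
          2     1     0     1     0     1     0     1     0     1     0     1     0     1     0     1
          5     1     0     1     0     1     1     1     1     1     1     2     1     2     1     2
          6     1     0     1     0     1     1     2     1     2     1     3     2     4     2     4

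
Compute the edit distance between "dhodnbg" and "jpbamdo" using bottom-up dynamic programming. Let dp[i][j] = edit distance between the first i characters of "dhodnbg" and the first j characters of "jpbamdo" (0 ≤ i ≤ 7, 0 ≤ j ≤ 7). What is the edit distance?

   ''  j  p  b  a  m  d  o
''  0  1  2  3  4  5  6  7
 d  1  1  2  3  4  5  5  6
 h  2  2  2  3  4  5  6  6
 o  3  3  3  3  4  5  6  6
 d  4  4  4  4  4  5  5  6
 n  5  5  5  5  5  5  6  6
 b  6  6  6  5  6  6  6  7
 g  7  7  7  6  6  7  7  7

7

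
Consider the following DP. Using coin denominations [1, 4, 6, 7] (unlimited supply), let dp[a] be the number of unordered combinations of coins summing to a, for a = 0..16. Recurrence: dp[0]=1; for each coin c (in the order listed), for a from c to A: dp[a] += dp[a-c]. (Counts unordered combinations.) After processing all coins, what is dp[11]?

7

after  coin     0     1     2     3     4     5     6     7     8     9    10    11    12    13    14    15    16
          1     1     1     1     1     1     1     1     1     1     1     1     1     1     1     1     1     1
          4     1     1     1     1     2     2     2     2     3     3     3     3     4     4     4     4     5
          6     1     1     1     1     2     2     3     3     4     4     5     5     7     7     8     8    10
          7     1     1     1     1     2     2     3     4     5     5     6     7     9    10    12    13    15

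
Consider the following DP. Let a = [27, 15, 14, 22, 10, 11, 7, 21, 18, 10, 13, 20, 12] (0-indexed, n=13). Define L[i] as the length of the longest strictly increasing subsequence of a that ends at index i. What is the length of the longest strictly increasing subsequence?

   i    0    1    2    3    4    5    6    7    8    9   10   11   12
a[i]   27   15   14   22   10   11    7   21   18   10   13   20   12
L[i]    1    1    1    2    1    2    1    3    3    2    3    4    3

4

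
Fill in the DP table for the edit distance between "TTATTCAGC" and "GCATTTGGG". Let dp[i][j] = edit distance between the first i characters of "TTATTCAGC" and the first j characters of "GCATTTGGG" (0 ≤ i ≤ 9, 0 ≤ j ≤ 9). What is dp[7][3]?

5

   ''  G  C  A  T  T  T  G  G  G
''  0  1  2  3  4  5  6  7  8  9
 T  1  1  2  3  3  4  5  6  7  8
 T  2  2  2  3  3  3  4  5  6  7
 A  3  3  3  2  3  4  4  5  6  7
 T  4  4  4  3  2  3  4  5  6  7
 T  5  5  5  4  3  2  3  4  5  6
 C  6  6  5  5  4  3  3  4  5  6
 A  7  7  6  5  5  4  4  4  5  6
 G  8  7  7  6  6  5  5  4  4  5
 C  9  8  7  7  7  6  6  5  5  5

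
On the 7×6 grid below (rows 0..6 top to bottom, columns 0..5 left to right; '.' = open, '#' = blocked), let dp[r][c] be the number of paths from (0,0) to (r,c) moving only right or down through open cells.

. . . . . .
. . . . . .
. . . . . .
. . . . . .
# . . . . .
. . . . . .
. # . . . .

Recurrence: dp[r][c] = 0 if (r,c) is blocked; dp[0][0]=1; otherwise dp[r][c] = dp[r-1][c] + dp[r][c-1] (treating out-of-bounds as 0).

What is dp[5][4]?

r\c   0   1   2   3   4   5
  0   1   1   1   1   1   1
  1   1   2   3   4   5   6
  2   1   3   6  10  15  21
  3   1   4  10  20  35  56
  4   0   4  14  34  69 125
  5   0   4  18  52 121 246
  6   0   0  18  70 191 437

121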